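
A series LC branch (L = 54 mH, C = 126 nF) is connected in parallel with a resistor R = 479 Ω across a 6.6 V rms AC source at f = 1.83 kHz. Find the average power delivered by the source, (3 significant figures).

ω = 2πf = 11500 rad/s
X_L = ωL = 621 Ω
X_C = 1/(ωC) = 690 Ω
Branch 1: Z₁ = R = 479 Ω
Branch 2 (series LC): Z₂ = j(X_L − X_C) = −j69.3 Ω
Parallel: Z = Z₁Z₂/(Z₁+Z₂), |Z| = 68.6 Ω, ∠Z = -81.8°
I = V/|Z| = 96.2 mA
P = VI cos φ = 6.6 × 0.0962 × cos(-81.8°) = 90.9 mW

90.9 mW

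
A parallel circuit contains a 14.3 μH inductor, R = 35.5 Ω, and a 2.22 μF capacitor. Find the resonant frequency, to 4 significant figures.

28.25 kHz

ω₀ = 1/√(LC) = 1/√(1.43e-05 × 2.22e-06) = 177500 rad/s
f₀ = ω₀/(2π) = 28.25 kHz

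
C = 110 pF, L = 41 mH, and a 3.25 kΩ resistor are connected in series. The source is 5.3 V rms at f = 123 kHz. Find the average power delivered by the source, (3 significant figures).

224 μW

ω = 2πf = 772800 rad/s
X_L = ωL = 31700 Ω
X_C = 1/(ωC) = 11800 Ω
Net reactance X = X_L − X_C = 19900 Ω
Z = 3250 + j19900 Ω
|Z| = √(3250² + 19900²) = 20200 Ω
∠Z = arctan(19900/3250) = 80.7°
I = V/|Z| = 263 μA
P = VI cos φ = 5.3 × 0.000263 × cos(80.7°) = 224 μW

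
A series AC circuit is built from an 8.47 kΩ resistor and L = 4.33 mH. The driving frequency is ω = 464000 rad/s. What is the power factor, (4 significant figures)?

0.9730

X_L = ωL = 2009 Ω
Z = 8470 + j2009 Ω
|Z| = √(8470² + 2009²) = 8705 Ω
∠Z = arctan(2009/8470) = 13.34°
cos φ = cos(13.34°) = 0.9730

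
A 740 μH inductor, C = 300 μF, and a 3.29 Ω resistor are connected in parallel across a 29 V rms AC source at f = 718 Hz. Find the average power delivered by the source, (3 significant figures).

256 W

ω = 2πf = 4511 rad/s
X_L = ωL = 3.34 Ω
X_C = 1/(ωC) = 0.739 Ω
Parallel: admittances add. Y = 1/R + 1/(jωL) + jωC
Y = (0.304 + j1.05) S
|Y| = 1.10 S → |Z| = 1/|Y| = 0.912 Ω, ∠Z = −∠Y = -73.9°
I = V/|Z| = 31.8 A
P = VI cos φ = 29 × 31.8 × cos(-73.9°) = 256 W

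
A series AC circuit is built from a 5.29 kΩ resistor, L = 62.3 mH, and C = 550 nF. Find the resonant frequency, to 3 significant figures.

ω₀ = 1/√(LC) = 1/√(0.0623 × 5.5e-07) = 5402 rad/s
f₀ = ω₀/(2π) = 860 Hz

860 Hz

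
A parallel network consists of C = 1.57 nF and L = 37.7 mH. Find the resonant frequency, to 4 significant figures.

20.69 kHz

ω₀ = 1/√(LC) = 1/√(0.0377 × 1.57e-09) = 130000 rad/s
f₀ = ω₀/(2π) = 20.69 kHz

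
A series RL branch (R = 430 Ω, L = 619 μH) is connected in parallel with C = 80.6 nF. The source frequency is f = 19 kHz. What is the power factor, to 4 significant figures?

ω = 2πf = 119400 rad/s
X_L = ωL = 73.90 Ω
X_C = 1/(ωC) = 103.9 Ω
Branch 1 (R+jX_L): Z₁ = 430.0 + j73.90 Ω, |Z₁| = 436.3 Ω
Branch 2 (−jX_C): Z₂ = −j103.9 Ω
Parallel: Z = Z₁Z₂/(Z₁+Z₂), |Z| = 105.2 Ω, ∠Z = -76.25°
cos φ = cos(-76.25°) = 0.2376

0.2376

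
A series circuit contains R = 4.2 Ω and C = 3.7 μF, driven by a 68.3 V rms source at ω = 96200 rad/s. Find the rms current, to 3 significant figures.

13.5 A

X_C = 1/(ωC) = 2.81 Ω
Z = 4.20 − j2.81 Ω
|Z| = √(4.20² + 2.81²) = 5.05 Ω
I = V/|Z| = 68.3/5.05 = 13.5 A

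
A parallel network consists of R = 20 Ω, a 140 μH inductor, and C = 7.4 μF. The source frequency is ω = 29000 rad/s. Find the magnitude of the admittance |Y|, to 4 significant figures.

59.21 mS

X_L = ωL = 4.060 Ω
X_C = 1/(ωC) = 4.660 Ω
Parallel: admittances add. Y = 1/R + 1/(jωL) + jωC
Y = (0.05000 − j0.03171) S
|Y| = 0.05921 S → |Z| = 1/|Y| = 16.89 Ω, ∠Z = −∠Y = 32.38°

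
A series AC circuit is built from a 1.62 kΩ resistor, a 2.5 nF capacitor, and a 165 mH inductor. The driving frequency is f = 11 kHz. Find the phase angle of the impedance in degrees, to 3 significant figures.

ω = 2πf = 69120 rad/s
X_L = ωL = 11400 Ω
X_C = 1/(ωC) = 5790 Ω
Net reactance X = X_L − X_C = 5620 Ω
Z = 1620 + j5620 Ω
|Z| = √(1620² + 5620²) = 5850 Ω
∠Z = arctan(5620/1620) = 73.9°

73.9°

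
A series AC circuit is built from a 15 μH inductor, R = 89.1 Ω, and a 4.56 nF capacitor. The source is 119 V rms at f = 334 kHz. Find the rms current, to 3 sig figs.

1.03 A

ω = 2πf = 2.099e+06 rad/s
X_L = ωL = 31.5 Ω
X_C = 1/(ωC) = 104 Ω
Net reactance X = X_L − X_C = -73.0 Ω
Z = 89.1 − j73.0 Ω
|Z| = √(89.1² + 73.0²) = 115 Ω
I = V/|Z| = 119/115 = 1.03 A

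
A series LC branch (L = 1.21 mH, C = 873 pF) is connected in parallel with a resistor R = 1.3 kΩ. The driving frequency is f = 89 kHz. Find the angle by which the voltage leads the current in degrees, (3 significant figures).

ω = 2πf = 559200 rad/s
X_L = ωL = 677 Ω
X_C = 1/(ωC) = 2050 Ω
Branch 1: Z₁ = R = 1300 Ω
Branch 2 (series LC): Z₂ = j(X_L − X_C) = −j1370 Ω
Parallel: Z = Z₁Z₂/(Z₁+Z₂), |Z| = 944 Ω, ∠Z = -43.5°

-43.5°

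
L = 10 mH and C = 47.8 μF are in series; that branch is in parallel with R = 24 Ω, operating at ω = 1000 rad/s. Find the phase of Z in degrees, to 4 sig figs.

X_L = ωL = 10.00 Ω
X_C = 1/(ωC) = 20.92 Ω
Branch 1: Z₁ = R = 24.00 Ω
Branch 2 (series LC): Z₂ = j(X_L − X_C) = −j10.92 Ω
Parallel: Z = Z₁Z₂/(Z₁+Z₂), |Z| = 9.940 Ω, ∠Z = -65.53°

-65.53°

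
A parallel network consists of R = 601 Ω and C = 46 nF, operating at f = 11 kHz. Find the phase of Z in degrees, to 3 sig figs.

-62.4°

ω = 2πf = 69120 rad/s
X_C = 1/(ωC) = 315 Ω
Parallel: admittances add. Y = 1/R + jωC
Y = (0.00166 + j0.00318) S
|Y| = 0.00359 S → |Z| = 1/|Y| = 279 Ω, ∠Z = −∠Y = -62.4°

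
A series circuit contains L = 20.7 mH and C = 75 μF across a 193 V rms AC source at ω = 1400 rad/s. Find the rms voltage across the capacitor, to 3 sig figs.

94.5 V

X_L = ωL = 29.0 Ω
X_C = 1/(ωC) = 9.52 Ω
Net reactance X = X_L − X_C = 19.5 Ω
Z = j19.5 Ω
|Z| = √(0² + 19.5²) = 19.5 Ω
I = V/|Z| = 9.92 A
V_C = I·|Z_C| = 9.92 × 9.52 = 94.5 V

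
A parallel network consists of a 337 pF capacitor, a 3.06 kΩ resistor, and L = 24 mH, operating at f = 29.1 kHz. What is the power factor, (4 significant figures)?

ω = 2πf = 182800 rad/s
X_L = ωL = 4388 Ω
X_C = 1/(ωC) = 16230 Ω
Parallel: admittances add. Y = 1/R + 1/(jωL) + jωC
Y = (0.0003268 − j0.0001663) S
|Y| = 0.0003667 S → |Z| = 1/|Y| = 2727 Ω, ∠Z = −∠Y = 26.97°
cos φ = cos(26.97°) = 0.8913

0.8913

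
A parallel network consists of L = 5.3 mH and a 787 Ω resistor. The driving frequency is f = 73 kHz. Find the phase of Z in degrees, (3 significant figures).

17.9°

ω = 2πf = 458700 rad/s
X_L = ωL = 2430 Ω
Parallel: admittances add. Y = 1/R + 1/(jωL)
Y = (0.00127 − j0.000411) S
|Y| = 0.00134 S → |Z| = 1/|Y| = 749 Ω, ∠Z = −∠Y = 17.9°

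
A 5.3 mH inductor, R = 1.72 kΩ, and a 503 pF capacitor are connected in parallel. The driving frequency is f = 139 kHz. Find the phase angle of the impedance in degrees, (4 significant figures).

-21.01°

ω = 2πf = 873400 rad/s
X_L = ωL = 4629 Ω
X_C = 1/(ωC) = 2276 Ω
Parallel: admittances add. Y = 1/R + 1/(jωL) + jωC
Y = (0.0005814 + j0.0002233) S
|Y| = 0.0006228 S → |Z| = 1/|Y| = 1606 Ω, ∠Z = −∠Y = -21.01°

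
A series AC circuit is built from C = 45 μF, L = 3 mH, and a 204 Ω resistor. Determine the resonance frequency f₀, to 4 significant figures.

ω₀ = 1/√(LC) = 1/√(0.003 × 4.5e-05) = 2722 rad/s
f₀ = ω₀/(2π) = 433.2 Hz

433.2 Hz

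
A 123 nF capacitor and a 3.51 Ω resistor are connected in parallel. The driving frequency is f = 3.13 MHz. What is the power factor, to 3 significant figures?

0.117

ω = 2πf = 1.967e+07 rad/s
X_C = 1/(ωC) = 0.413 Ω
Parallel: admittances add. Y = 1/R + jωC
Y = (0.285 + j2.42) S
|Y| = 2.44 S → |Z| = 1/|Y| = 0.411 Ω, ∠Z = −∠Y = -83.3°
cos φ = cos(-83.3°) = 0.117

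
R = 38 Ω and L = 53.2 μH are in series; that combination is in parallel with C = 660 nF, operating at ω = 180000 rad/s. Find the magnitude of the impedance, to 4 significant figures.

X_L = ωL = 9.576 Ω
X_C = 1/(ωC) = 8.418 Ω
Branch 1 (R+jX_L): Z₁ = 38.00 + j9.576 Ω, |Z₁| = 39.19 Ω
Branch 2 (−jX_C): Z₂ = −j8.418 Ω
Parallel: Z = Z₁Z₂/(Z₁+Z₂), |Z| = 8.677 Ω, ∠Z = -77.60°

8.677 Ω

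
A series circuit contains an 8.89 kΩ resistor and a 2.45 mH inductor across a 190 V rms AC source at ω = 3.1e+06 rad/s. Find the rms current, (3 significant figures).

X_L = ωL = 7600 Ω
Z = 8890 + j7600 Ω
|Z| = √(8890² + 7600²) = 11700 Ω
I = V/|Z| = 190/11700 = 16.2 mA

16.2 mA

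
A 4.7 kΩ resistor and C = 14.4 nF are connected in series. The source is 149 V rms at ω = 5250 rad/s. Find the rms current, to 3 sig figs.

10.6 mA

X_C = 1/(ωC) = 13200 Ω
Z = 4700 − j13200 Ω
|Z| = √(4700² + 13200²) = 14000 Ω
I = V/|Z| = 149/14000 = 10.6 mA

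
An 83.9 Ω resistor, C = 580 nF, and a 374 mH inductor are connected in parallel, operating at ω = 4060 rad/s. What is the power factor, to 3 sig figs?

X_L = ωL = 1520 Ω
X_C = 1/(ωC) = 425 Ω
Parallel: admittances add. Y = 1/R + 1/(jωL) + jωC
Y = (0.0119 + j0.00170) S
|Y| = 0.0120 S → |Z| = 1/|Y| = 83.1 Ω, ∠Z = −∠Y = -8.10°
cos φ = cos(-8.10°) = 0.990

0.990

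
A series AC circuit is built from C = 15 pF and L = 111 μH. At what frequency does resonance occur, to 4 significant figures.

3.900 MHz

ω₀ = 1/√(LC) = 1/√(0.000111 × 1.5e-11) = 2.451e+07 rad/s
f₀ = ω₀/(2π) = 3.900 MHz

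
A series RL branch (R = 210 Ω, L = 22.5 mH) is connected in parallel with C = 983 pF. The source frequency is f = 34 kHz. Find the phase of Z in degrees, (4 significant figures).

-14.51°

ω = 2πf = 213600 rad/s
X_L = ωL = 4807 Ω
X_C = 1/(ωC) = 4762 Ω
Branch 1 (R+jX_L): Z₁ = 210.0 + j4807 Ω, |Z₁| = 4811 Ω
Branch 2 (−jX_C): Z₂ = −j4762 Ω
Parallel: Z = Z₁Z₂/(Z₁+Z₂), |Z| = 106700 Ω, ∠Z = -14.51°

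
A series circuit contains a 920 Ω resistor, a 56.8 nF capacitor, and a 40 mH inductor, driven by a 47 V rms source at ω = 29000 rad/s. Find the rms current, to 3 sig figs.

X_L = ωL = 1160 Ω
X_C = 1/(ωC) = 607 Ω
Net reactance X = X_L − X_C = 553 Ω
Z = 920 + j553 Ω
|Z| = √(920² + 553²) = 1070 Ω
I = V/|Z| = 47/1070 = 43.8 mA

43.8 mA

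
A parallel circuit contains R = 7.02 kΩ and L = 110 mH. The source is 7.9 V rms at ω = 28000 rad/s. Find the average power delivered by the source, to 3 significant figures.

8.89 mW

X_L = ωL = 3080 Ω
Parallel: admittances add. Y = 1/R + 1/(jωL)
Y = (0.000142 − j0.000325) S
|Y| = 0.000355 S → |Z| = 1/|Y| = 2820 Ω, ∠Z = −∠Y = 66.3°
I = V/|Z| = 2.80 mA
P = VI cos φ = 7.9 × 0.00280 × cos(66.3°) = 8.89 mW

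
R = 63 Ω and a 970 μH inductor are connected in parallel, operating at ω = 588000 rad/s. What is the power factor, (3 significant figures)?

0.994

X_L = ωL = 570 Ω
Parallel: admittances add. Y = 1/R + 1/(jωL)
Y = (0.0159 − j0.00175) S
|Y| = 0.0160 S → |Z| = 1/|Y| = 62.6 Ω, ∠Z = −∠Y = 6.30°
cos φ = cos(6.30°) = 0.994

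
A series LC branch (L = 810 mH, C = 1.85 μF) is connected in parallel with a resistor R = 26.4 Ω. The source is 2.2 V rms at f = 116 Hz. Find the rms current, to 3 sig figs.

84.6 mA

ω = 2πf = 728.8 rad/s
X_L = ωL = 590 Ω
X_C = 1/(ωC) = 742 Ω
Branch 1: Z₁ = R = 26.4 Ω
Branch 2 (series LC): Z₂ = j(X_L − X_C) = −j151 Ω
Parallel: Z = Z₁Z₂/(Z₁+Z₂), |Z| = 26.0 Ω, ∠Z = -9.90°
I = V/|Z| = 2.2/26.0 = 84.6 mA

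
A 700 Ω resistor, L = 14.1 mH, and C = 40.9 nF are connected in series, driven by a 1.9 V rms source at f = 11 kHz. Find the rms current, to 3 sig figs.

2.03 mA

ω = 2πf = 69120 rad/s
X_L = ωL = 975 Ω
X_C = 1/(ωC) = 354 Ω
Net reactance X = X_L − X_C = 621 Ω
Z = 700 + j621 Ω
|Z| = √(700² + 621²) = 936 Ω
I = V/|Z| = 1.9/936 = 2.03 mA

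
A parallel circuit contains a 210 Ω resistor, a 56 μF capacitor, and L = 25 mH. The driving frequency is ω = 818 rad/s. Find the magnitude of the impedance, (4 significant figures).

176.1 Ω

X_L = ωL = 20.45 Ω
X_C = 1/(ωC) = 21.83 Ω
Parallel: admittances add. Y = 1/R + 1/(jωL) + jωC
Y = (0.004762 − j0.003092) S
|Y| = 0.005678 S → |Z| = 1/|Y| = 176.1 Ω, ∠Z = −∠Y = 32.99°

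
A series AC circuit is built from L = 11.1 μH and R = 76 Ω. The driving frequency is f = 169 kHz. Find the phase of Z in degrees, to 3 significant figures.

ω = 2πf = 1.062e+06 rad/s
X_L = ωL = 11.8 Ω
Z = 76.0 + j11.8 Ω
|Z| = √(76.0² + 11.8²) = 76.9 Ω
∠Z = arctan(11.8/76.0) = 8.82°

8.82°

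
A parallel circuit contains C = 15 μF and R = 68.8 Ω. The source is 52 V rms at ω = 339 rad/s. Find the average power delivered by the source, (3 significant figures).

39.3 W

X_C = 1/(ωC) = 197 Ω
Parallel: admittances add. Y = 1/R + jωC
Y = (0.0145 + j0.00509) S
|Y| = 0.0154 S → |Z| = 1/|Y| = 64.9 Ω, ∠Z = −∠Y = -19.3°
I = V/|Z| = 801 mA
P = VI cos φ = 52 × 0.801 × cos(-19.3°) = 39.3 W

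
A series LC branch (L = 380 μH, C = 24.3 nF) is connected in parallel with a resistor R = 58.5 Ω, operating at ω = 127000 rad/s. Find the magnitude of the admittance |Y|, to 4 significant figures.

X_L = ωL = 48.26 Ω
X_C = 1/(ωC) = 324.0 Ω
Branch 1: Z₁ = R = 58.50 Ω
Branch 2 (series LC): Z₂ = j(X_L − X_C) = −j275.8 Ω
Parallel: Z = Z₁Z₂/(Z₁+Z₂), |Z| = 57.23 Ω, ∠Z = -11.98°
|Y| = 1/|Z| = 17.47 mS

17.47 mS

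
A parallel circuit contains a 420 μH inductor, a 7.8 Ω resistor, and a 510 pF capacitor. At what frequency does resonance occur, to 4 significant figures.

ω₀ = 1/√(LC) = 1/√(0.00042 × 5.1e-10) = 2.161e+06 rad/s
f₀ = ω₀/(2π) = 343.9 kHz

343.9 kHz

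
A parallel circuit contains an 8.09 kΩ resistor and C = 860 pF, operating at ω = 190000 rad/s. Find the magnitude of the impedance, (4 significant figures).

4881 Ω

X_C = 1/(ωC) = 6120 Ω
Parallel: admittances add. Y = 1/R + jωC
Y = (0.0001236 + j0.0001634) S
|Y| = 0.0002049 S → |Z| = 1/|Y| = 4881 Ω, ∠Z = −∠Y = -52.89°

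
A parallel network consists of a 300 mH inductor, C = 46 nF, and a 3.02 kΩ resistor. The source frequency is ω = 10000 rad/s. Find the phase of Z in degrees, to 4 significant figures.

-20.93°

X_L = ωL = 3000 Ω
X_C = 1/(ωC) = 2174 Ω
Parallel: admittances add. Y = 1/R + 1/(jωL) + jωC
Y = (0.0003311 + j0.0001267) S
|Y| = 0.0003545 S → |Z| = 1/|Y| = 2821 Ω, ∠Z = −∠Y = -20.93°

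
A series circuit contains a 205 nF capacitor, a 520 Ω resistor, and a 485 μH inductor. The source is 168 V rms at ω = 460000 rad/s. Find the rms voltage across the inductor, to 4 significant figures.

66.72 V

X_L = ωL = 223.1 Ω
X_C = 1/(ωC) = 10.60 Ω
Net reactance X = X_L − X_C = 212.5 Ω
Z = 520.0 + j212.5 Ω
|Z| = √(520.0² + 212.5²) = 561.7 Ω
I = V/|Z| = 299.1 mA
V_L = I·|Z_L| = 0.2991 × 223.1 = 66.72 V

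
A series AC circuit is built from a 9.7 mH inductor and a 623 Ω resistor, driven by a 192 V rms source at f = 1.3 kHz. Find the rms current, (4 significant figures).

ω = 2πf = 8168 rad/s
X_L = ωL = 79.23 Ω
Z = 623.0 + j79.23 Ω
|Z| = √(623.0² + 79.23²) = 628.0 Ω
I = V/|Z| = 192/628.0 = 305.7 mA

305.7 mA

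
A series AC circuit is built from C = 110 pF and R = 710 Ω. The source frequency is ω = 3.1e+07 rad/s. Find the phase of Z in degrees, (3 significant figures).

-22.4°

X_C = 1/(ωC) = 293 Ω
Z = 710 − j293 Ω
|Z| = √(710² + 293²) = 768 Ω
∠Z = arctan(-293/710) = -22.4°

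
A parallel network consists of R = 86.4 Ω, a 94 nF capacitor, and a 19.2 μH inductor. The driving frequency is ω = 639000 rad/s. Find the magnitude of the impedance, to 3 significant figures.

41.0 Ω

X_L = ωL = 12.3 Ω
X_C = 1/(ωC) = 16.6 Ω
Parallel: admittances add. Y = 1/R + 1/(jωL) + jωC
Y = (0.0116 − j0.0214) S
|Y| = 0.0244 S → |Z| = 1/|Y| = 41.0 Ω, ∠Z = −∠Y = 61.6°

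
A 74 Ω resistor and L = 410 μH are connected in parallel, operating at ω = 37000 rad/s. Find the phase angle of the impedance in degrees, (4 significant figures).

X_L = ωL = 15.17 Ω
Parallel: admittances add. Y = 1/R + 1/(jωL)
Y = (0.01351 − j0.06592) S
|Y| = 0.06729 S → |Z| = 1/|Y| = 14.86 Ω, ∠Z = −∠Y = 78.41°

78.41°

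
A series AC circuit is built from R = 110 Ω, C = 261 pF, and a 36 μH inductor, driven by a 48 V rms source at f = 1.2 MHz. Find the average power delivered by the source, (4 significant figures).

3.719 W

ω = 2πf = 7.54e+06 rad/s
X_L = ωL = 271.4 Ω
X_C = 1/(ωC) = 508.2 Ω
Net reactance X = X_L − X_C = -236.7 Ω
Z = 110.0 − j236.7 Ω
|Z| = √(110.0² + 236.7²) = 261.0 Ω
∠Z = arctan(-236.7/110.0) = -65.08°
I = V/|Z| = 183.9 mA
P = VI cos φ = 48 × 0.1839 × cos(-65.08°) = 3.719 W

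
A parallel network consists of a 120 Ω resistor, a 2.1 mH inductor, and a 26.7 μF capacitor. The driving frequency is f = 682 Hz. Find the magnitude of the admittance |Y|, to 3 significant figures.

8.96 mS

ω = 2πf = 4285 rad/s
X_L = ωL = 9.00 Ω
X_C = 1/(ωC) = 8.74 Ω
Parallel: admittances add. Y = 1/R + 1/(jωL) + jωC
Y = (0.00833 + j0.00329) S
|Y| = 0.00896 S → |Z| = 1/|Y| = 112 Ω, ∠Z = −∠Y = -21.5°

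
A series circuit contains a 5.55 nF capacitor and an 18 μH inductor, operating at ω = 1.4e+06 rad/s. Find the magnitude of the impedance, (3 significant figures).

X_L = ωL = 25.2 Ω
X_C = 1/(ωC) = 129 Ω
Net reactance X = X_L − X_C = -104 Ω
Z = − j104 Ω
|Z| = √(0² + 104²) = 104 Ω

104 Ω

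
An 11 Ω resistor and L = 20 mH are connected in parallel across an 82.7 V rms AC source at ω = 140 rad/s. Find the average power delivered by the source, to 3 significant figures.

X_L = ωL = 2.80 Ω
Parallel: admittances add. Y = 1/R + 1/(jωL)
Y = (0.0909 − j0.357) S
|Y| = 0.369 S → |Z| = 1/|Y| = 2.71 Ω, ∠Z = −∠Y = 75.7°
I = V/|Z| = 30.5 A
P = VI cos φ = 82.7 × 30.5 × cos(75.7°) = 622 W

622 W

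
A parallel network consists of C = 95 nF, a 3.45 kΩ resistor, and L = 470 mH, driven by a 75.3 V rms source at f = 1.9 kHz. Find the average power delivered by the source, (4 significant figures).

1.644 W

ω = 2πf = 11940 rad/s
X_L = ωL = 5611 Ω
X_C = 1/(ωC) = 881.7 Ω
Parallel: admittances add. Y = 1/R + 1/(jωL) + jωC
Y = (0.0002899 + j0.0009559) S
|Y| = 0.0009989 S → |Z| = 1/|Y| = 1001 Ω, ∠Z = −∠Y = -73.13°
I = V/|Z| = 75.21 mA
P = VI cos φ = 75.3 × 0.07521 × cos(-73.13°) = 1.644 W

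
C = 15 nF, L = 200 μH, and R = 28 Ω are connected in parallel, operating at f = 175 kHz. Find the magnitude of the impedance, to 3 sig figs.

ω = 2πf = 1.1e+06 rad/s
X_L = ωL = 220 Ω
X_C = 1/(ωC) = 60.6 Ω
Parallel: admittances add. Y = 1/R + 1/(jωL) + jωC
Y = (0.0357 + j0.0119) S
|Y| = 0.0377 S → |Z| = 1/|Y| = 26.6 Ω, ∠Z = −∠Y = -18.5°

26.6 Ω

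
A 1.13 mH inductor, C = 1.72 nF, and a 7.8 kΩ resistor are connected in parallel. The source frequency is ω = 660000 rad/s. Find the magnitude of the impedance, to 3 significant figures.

X_L = ωL = 746 Ω
X_C = 1/(ωC) = 881 Ω
Parallel: admittances add. Y = 1/R + 1/(jωL) + jωC
Y = (0.000128 − j0.000206) S
|Y| = 0.000242 S → |Z| = 1/|Y| = 4130 Ω, ∠Z = −∠Y = 58.1°

4130 Ω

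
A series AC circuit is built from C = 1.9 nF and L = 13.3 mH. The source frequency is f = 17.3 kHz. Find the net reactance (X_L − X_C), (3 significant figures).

ω = 2πf = 108700 rad/s
X_L = ωL = 1450 Ω
X_C = 1/(ωC) = 4840 Ω
X = 1450 − 4840 = -3400 Ω

-3400 Ω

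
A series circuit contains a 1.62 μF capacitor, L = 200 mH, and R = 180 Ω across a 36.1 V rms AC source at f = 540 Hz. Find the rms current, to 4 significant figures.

ω = 2πf = 3393 rad/s
X_L = ωL = 678.6 Ω
X_C = 1/(ωC) = 181.9 Ω
Net reactance X = X_L − X_C = 496.7 Ω
Z = 180.0 + j496.7 Ω
|Z| = √(180.0² + 496.7²) = 528.3 Ω
I = V/|Z| = 36.1/528.3 = 68.34 mA

68.34 mA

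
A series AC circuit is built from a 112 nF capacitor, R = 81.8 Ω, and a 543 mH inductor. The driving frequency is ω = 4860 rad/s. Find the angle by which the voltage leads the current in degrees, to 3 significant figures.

X_L = ωL = 2640 Ω
X_C = 1/(ωC) = 1840 Ω
Net reactance X = X_L − X_C = 802 Ω
Z = 81.8 + j802 Ω
|Z| = √(81.8² + 802²) = 806 Ω
∠Z = arctan(802/81.8) = 84.2°

84.2°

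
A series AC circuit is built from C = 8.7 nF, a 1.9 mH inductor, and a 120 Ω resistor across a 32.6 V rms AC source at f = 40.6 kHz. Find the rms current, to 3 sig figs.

ω = 2πf = 255100 rad/s
X_L = ωL = 485 Ω
X_C = 1/(ωC) = 451 Ω
Net reactance X = X_L − X_C = 34.1 Ω
Z = 120 + j34.1 Ω
|Z| = √(120² + 34.1²) = 125 Ω
I = V/|Z| = 32.6/125 = 261 mA

261 mA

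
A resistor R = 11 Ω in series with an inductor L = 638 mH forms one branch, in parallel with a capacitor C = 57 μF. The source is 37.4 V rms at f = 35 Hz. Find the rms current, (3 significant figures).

ω = 2πf = 219.9 rad/s
X_L = ωL = 140 Ω
X_C = 1/(ωC) = 79.8 Ω
Branch 1 (R+jX_L): Z₁ = 11.0 + j140 Ω, |Z₁| = 141 Ω
Branch 2 (−jX_C): Z₂ = −j79.8 Ω
Parallel: Z = Z₁Z₂/(Z₁+Z₂), |Z| = 183 Ω, ∠Z = -84.2°
I = V/|Z| = 37.4/183 = 205 mA

205 mA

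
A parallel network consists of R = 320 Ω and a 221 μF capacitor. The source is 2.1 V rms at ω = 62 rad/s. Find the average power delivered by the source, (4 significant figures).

X_C = 1/(ωC) = 72.98 Ω
Parallel: admittances add. Y = 1/R + jωC
Y = (0.003125 + j0.01370) S
|Y| = 0.01405 S → |Z| = 1/|Y| = 71.15 Ω, ∠Z = −∠Y = -77.15°
I = V/|Z| = 29.51 mA
P = VI cos φ = 2.1 × 0.02951 × cos(-77.15°) = 13.78 mW

13.78 mW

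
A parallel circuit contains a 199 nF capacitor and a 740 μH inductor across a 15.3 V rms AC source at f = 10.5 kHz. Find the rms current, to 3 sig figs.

ω = 2πf = 65970 rad/s
X_L = ωL = 48.8 Ω
X_C = 1/(ωC) = 76.2 Ω
Parallel: admittances add. Y = 1/(jωL) + jωC
Y = (0 − j0.00735) S
|Y| = 0.00735 S → |Z| = 1/|Y| = 136 Ω, ∠Z = −∠Y = 90.0°
I = V/|Z| = 15.3/136 = 113 mA

113 mA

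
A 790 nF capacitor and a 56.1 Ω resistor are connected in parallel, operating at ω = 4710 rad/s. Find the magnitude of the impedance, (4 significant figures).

X_C = 1/(ωC) = 268.8 Ω
Parallel: admittances add. Y = 1/R + jωC
Y = (0.01783 + j0.003721) S
|Y| = 0.01821 S → |Z| = 1/|Y| = 54.92 Ω, ∠Z = −∠Y = -11.79°

54.92 Ω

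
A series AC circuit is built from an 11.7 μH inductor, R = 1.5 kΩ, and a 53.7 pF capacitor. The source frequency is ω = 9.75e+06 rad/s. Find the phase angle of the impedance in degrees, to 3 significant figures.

-50.1°

X_L = ωL = 114 Ω
X_C = 1/(ωC) = 1910 Ω
Net reactance X = X_L − X_C = -1800 Ω
Z = 1500 − j1800 Ω
|Z| = √(1500² + 1800²) = 2340 Ω
∠Z = arctan(-1800/1500) = -50.1°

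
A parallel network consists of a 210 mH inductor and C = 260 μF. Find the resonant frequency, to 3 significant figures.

ω₀ = 1/√(LC) = 1/√(0.21 × 0.00026) = 135.3 rad/s
f₀ = ω₀/(2π) = 21.5 Hz

21.5 Hz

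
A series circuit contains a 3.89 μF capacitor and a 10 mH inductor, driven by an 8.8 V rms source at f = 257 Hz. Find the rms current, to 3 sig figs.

ω = 2πf = 1615 rad/s
X_L = ωL = 16.1 Ω
X_C = 1/(ωC) = 159 Ω
Net reactance X = X_L − X_C = -143 Ω
Z = − j143 Ω
|Z| = √(0² + 143²) = 143 Ω
I = V/|Z| = 8.8/143 = 61.5 mA

61.5 mA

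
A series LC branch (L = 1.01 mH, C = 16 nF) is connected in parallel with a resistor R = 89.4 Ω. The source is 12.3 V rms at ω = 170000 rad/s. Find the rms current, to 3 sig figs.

151 mA

X_L = ωL = 172 Ω
X_C = 1/(ωC) = 368 Ω
Branch 1: Z₁ = R = 89.4 Ω
Branch 2 (series LC): Z₂ = j(X_L − X_C) = −j196 Ω
Parallel: Z = Z₁Z₂/(Z₁+Z₂), |Z| = 81.3 Ω, ∠Z = -24.5°
I = V/|Z| = 12.3/81.3 = 151 mA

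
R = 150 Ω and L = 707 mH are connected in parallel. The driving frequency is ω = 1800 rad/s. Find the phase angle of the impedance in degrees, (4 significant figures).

X_L = ωL = 1273 Ω
Parallel: admittances add. Y = 1/R + 1/(jωL)
Y = (0.006667 − j0.0007858) S
|Y| = 0.006713 S → |Z| = 1/|Y| = 149.0 Ω, ∠Z = −∠Y = 6.722°

6.722°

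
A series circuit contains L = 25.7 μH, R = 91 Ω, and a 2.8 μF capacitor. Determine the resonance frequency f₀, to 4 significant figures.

ω₀ = 1/√(LC) = 1/√(2.57e-05 × 2.8e-06) = 117900 rad/s
f₀ = ω₀/(2π) = 18.76 kHz

18.76 kHz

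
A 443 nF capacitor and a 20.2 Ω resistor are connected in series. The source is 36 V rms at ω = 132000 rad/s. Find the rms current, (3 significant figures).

X_C = 1/(ωC) = 17.1 Ω
Z = 20.2 − j17.1 Ω
|Z| = √(20.2² + 17.1²) = 26.5 Ω
I = V/|Z| = 36/26.5 = 1.36 A

1.36 A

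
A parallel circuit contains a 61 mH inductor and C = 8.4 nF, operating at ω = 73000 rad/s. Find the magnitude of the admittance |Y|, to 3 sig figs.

X_L = ωL = 4450 Ω
X_C = 1/(ωC) = 1630 Ω
Parallel: admittances add. Y = 1/(jωL) + jωC
Y = (0 + j0.000389) S
|Y| = 0.000389 S → |Z| = 1/|Y| = 2570 Ω, ∠Z = −∠Y = -90.0°

389 μS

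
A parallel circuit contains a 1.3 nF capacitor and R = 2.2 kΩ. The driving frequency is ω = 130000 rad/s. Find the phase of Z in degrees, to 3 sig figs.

X_C = 1/(ωC) = 5920 Ω
Parallel: admittances add. Y = 1/R + jωC
Y = (0.000455 + j0.000169) S
|Y| = 0.000485 S → |Z| = 1/|Y| = 2060 Ω, ∠Z = −∠Y = -20.4°

-20.4°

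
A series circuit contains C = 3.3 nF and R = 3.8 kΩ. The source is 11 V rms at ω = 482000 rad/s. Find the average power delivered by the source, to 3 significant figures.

31.0 mW

X_C = 1/(ωC) = 629 Ω
Z = 3800 − j629 Ω
|Z| = √(3800² + 629²) = 3850 Ω
∠Z = arctan(-629/3800) = -9.39°
I = V/|Z| = 2.86 mA
P = VI cos φ = 11 × 0.00286 × cos(-9.39°) = 31.0 mW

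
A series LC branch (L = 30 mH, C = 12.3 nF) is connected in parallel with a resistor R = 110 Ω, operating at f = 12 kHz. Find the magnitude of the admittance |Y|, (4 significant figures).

9.130 mS

ω = 2πf = 75400 rad/s
X_L = ωL = 2262 Ω
X_C = 1/(ωC) = 1078 Ω
Branch 1: Z₁ = R = 110.0 Ω
Branch 2 (series LC): Z₂ = j(X_L − X_C) = j1184 Ω
Parallel: Z = Z₁Z₂/(Z₁+Z₂), |Z| = 109.5 Ω, ∠Z = 5.309°
|Y| = 1/|Z| = 9.130 mS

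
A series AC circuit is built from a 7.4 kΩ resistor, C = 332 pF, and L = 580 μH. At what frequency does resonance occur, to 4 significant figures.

362.7 kHz

ω₀ = 1/√(LC) = 1/√(0.00058 × 3.32e-10) = 2.279e+06 rad/s
f₀ = ω₀/(2π) = 362.7 kHz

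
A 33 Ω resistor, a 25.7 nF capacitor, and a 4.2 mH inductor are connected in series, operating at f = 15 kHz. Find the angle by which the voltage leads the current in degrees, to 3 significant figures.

ω = 2πf = 94250 rad/s
X_L = ωL = 396 Ω
X_C = 1/(ωC) = 413 Ω
Net reactance X = X_L − X_C = -17.0 Ω
Z = 33.0 − j17.0 Ω
|Z| = √(33.0² + 17.0²) = 37.1 Ω
∠Z = arctan(-17.0/33.0) = -27.3°

-27.3°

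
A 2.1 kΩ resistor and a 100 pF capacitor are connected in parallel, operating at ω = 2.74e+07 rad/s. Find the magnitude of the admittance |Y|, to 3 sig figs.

2.78 mS

X_C = 1/(ωC) = 365 Ω
Parallel: admittances add. Y = 1/R + jωC
Y = (0.000476 + j0.00274) S
|Y| = 0.00278 S → |Z| = 1/|Y| = 360 Ω, ∠Z = −∠Y = -80.1°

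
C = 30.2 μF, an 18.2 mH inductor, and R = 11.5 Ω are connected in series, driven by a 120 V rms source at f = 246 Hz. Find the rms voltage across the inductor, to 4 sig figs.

253.6 V

ω = 2πf = 1546 rad/s
X_L = ωL = 28.13 Ω
X_C = 1/(ωC) = 21.42 Ω
Net reactance X = X_L − X_C = 6.708 Ω
Z = 11.50 + j6.708 Ω
|Z| = √(11.50² + 6.708²) = 13.31 Ω
I = V/|Z| = 9.013 A
V_L = I·|Z_L| = 9.013 × 28.13 = 253.6 V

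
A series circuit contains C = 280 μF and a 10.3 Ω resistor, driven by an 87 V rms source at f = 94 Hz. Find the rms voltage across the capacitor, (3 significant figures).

44.0 V

ω = 2πf = 590.6 rad/s
X_C = 1/(ωC) = 6.05 Ω
Z = 10.3 − j6.05 Ω
|Z| = √(10.3² + 6.05²) = 11.9 Ω
I = V/|Z| = 7.28 A
V_C = I·|Z_C| = 7.28 × 6.05 = 44.0 V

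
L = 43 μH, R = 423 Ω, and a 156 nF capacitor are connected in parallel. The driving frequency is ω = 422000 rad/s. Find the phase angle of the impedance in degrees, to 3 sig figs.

X_L = ωL = 18.1 Ω
X_C = 1/(ωC) = 15.2 Ω
Parallel: admittances add. Y = 1/R + 1/(jωL) + jωC
Y = (0.00236 + j0.0107) S
|Y| = 0.0110 S → |Z| = 1/|Y| = 91.1 Ω, ∠Z = −∠Y = -77.6°

-77.6°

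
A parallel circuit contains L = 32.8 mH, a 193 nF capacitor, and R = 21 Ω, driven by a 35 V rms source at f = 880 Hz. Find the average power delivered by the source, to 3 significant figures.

58.3 W

ω = 2πf = 5529 rad/s
X_L = ωL = 181 Ω
X_C = 1/(ωC) = 937 Ω
Parallel: admittances add. Y = 1/R + 1/(jωL) + jωC
Y = (0.0476 − j0.00445) S
|Y| = 0.0478 S → |Z| = 1/|Y| = 20.9 Ω, ∠Z = −∠Y = 5.33°
I = V/|Z| = 1.67 A
P = VI cos φ = 35 × 1.67 × cos(5.33°) = 58.3 W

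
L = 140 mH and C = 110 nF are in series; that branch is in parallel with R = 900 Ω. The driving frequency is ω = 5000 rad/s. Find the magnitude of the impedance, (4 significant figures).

X_L = ωL = 700.0 Ω
X_C = 1/(ωC) = 1818 Ω
Branch 1: Z₁ = R = 900.0 Ω
Branch 2 (series LC): Z₂ = j(X_L − X_C) = −j1118 Ω
Parallel: Z = Z₁Z₂/(Z₁+Z₂), |Z| = 701.1 Ω, ∠Z = -38.83°

701.1 Ω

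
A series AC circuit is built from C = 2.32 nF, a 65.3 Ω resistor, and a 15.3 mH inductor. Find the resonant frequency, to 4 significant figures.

ω₀ = 1/√(LC) = 1/√(0.0153 × 2.32e-09) = 167800 rad/s
f₀ = ω₀/(2π) = 26.71 kHz

26.71 kHz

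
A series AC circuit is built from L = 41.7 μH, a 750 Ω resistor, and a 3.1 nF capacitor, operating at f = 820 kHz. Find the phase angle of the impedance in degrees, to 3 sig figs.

11.5°

ω = 2πf = 5.152e+06 rad/s
X_L = ωL = 215 Ω
X_C = 1/(ωC) = 62.6 Ω
Net reactance X = X_L − X_C = 152 Ω
Z = 750 + j152 Ω
|Z| = √(750² + 152²) = 765 Ω
∠Z = arctan(152/750) = 11.5°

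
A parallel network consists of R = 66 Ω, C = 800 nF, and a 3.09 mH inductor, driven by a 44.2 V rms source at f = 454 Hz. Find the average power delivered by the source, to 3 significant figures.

ω = 2πf = 2853 rad/s
X_L = ωL = 8.81 Ω
X_C = 1/(ωC) = 438 Ω
Parallel: admittances add. Y = 1/R + 1/(jωL) + jωC
Y = (0.0152 − j0.111) S
|Y| = 0.112 S → |Z| = 1/|Y| = 8.91 Ω, ∠Z = −∠Y = 82.2°
I = V/|Z| = 4.96 A
P = VI cos φ = 44.2 × 4.96 × cos(82.2°) = 29.6 W

29.6 W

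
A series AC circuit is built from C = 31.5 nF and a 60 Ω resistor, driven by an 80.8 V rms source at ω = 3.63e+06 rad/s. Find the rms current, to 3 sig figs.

X_C = 1/(ωC) = 8.75 Ω
Z = 60.0 − j8.75 Ω
|Z| = √(60.0² + 8.75²) = 60.6 Ω
I = V/|Z| = 80.8/60.6 = 1.33 A

1.33 A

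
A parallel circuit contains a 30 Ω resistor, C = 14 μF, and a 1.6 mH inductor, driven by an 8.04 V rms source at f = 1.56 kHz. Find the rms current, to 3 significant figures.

ω = 2πf = 9802 rad/s
X_L = ωL = 15.7 Ω
X_C = 1/(ωC) = 7.29 Ω
Parallel: admittances add. Y = 1/R + 1/(jωL) + jωC
Y = (0.0333 + j0.0735) S
|Y| = 0.0807 S → |Z| = 1/|Y| = 12.4 Ω, ∠Z = −∠Y = -65.6°
I = V/|Z| = 8.04/12.4 = 649 mA

649 mA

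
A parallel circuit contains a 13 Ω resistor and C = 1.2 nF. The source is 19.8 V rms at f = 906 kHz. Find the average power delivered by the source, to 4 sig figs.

ω = 2πf = 5.693e+06 rad/s
X_C = 1/(ωC) = 146.4 Ω
Parallel: admittances add. Y = 1/R + jωC
Y = (0.07692 + j0.006831) S
|Y| = 0.07723 S → |Z| = 1/|Y| = 12.95 Ω, ∠Z = −∠Y = -5.075°
I = V/|Z| = 1.529 A
P = VI cos φ = 19.8 × 1.529 × cos(-5.075°) = 30.16 W

30.16 W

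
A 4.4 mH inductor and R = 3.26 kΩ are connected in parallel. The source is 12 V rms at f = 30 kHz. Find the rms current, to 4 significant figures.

14.93 mA

ω = 2πf = 188500 rad/s
X_L = ωL = 829.4 Ω
Parallel: admittances add. Y = 1/R + 1/(jωL)
Y = (0.0003067 − j0.001206) S
|Y| = 0.001244 S → |Z| = 1/|Y| = 803.8 Ω, ∠Z = −∠Y = 75.73°
I = V/|Z| = 12/803.8 = 14.93 mA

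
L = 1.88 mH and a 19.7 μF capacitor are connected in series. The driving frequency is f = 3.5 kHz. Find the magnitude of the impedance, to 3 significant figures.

39.0 Ω

ω = 2πf = 21990 rad/s
X_L = ωL = 41.3 Ω
X_C = 1/(ωC) = 2.31 Ω
Net reactance X = X_L − X_C = 39.0 Ω
Z = j39.0 Ω
|Z| = √(0² + 39.0²) = 39.0 Ω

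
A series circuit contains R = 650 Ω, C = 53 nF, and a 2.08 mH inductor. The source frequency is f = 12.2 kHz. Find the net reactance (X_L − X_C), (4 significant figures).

ω = 2πf = 76650 rad/s
X_L = ωL = 159.4 Ω
X_C = 1/(ωC) = 246.1 Ω
X = 159.4 − 246.1 = -86.70 Ω

-86.70 Ω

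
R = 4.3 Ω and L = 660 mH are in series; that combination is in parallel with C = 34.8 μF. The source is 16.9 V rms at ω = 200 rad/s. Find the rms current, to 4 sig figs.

X_L = ωL = 132.0 Ω
X_C = 1/(ωC) = 143.7 Ω
Branch 1 (R+jX_L): Z₁ = 4.300 + j132.0 Ω, |Z₁| = 132.1 Ω
Branch 2 (−jX_C): Z₂ = −j143.7 Ω
Parallel: Z = Z₁Z₂/(Z₁+Z₂), |Z| = 1525 Ω, ∠Z = 67.92°
I = V/|Z| = 16.9/1525 = 11.08 mA

11.08 mA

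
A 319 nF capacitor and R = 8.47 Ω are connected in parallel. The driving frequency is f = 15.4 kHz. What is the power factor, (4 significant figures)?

ω = 2πf = 96760 rad/s
X_C = 1/(ωC) = 32.40 Ω
Parallel: admittances add. Y = 1/R + jωC
Y = (0.1181 + j0.03087) S
|Y| = 0.1220 S → |Z| = 1/|Y| = 8.195 Ω, ∠Z = −∠Y = -14.65°
cos φ = cos(-14.65°) = 0.9675

0.9675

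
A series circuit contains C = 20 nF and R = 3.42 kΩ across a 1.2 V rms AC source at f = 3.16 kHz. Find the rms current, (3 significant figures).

283 μA

ω = 2πf = 19850 rad/s
X_C = 1/(ωC) = 2520 Ω
Z = 3420 − j2520 Ω
|Z| = √(3420² + 2520²) = 4250 Ω
I = V/|Z| = 1.2/4250 = 283 μA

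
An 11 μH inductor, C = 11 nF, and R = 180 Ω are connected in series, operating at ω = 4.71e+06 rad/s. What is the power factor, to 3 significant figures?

X_L = ωL = 51.8 Ω
X_C = 1/(ωC) = 19.3 Ω
Net reactance X = X_L − X_C = 32.5 Ω
Z = 180 + j32.5 Ω
|Z| = √(180² + 32.5²) = 183 Ω
∠Z = arctan(32.5/180) = 10.2°
cos φ = cos(10.2°) = 0.984

0.984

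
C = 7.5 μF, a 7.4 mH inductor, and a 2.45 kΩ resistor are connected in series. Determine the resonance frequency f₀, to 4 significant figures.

ω₀ = 1/√(LC) = 1/√(0.0074 × 7.5e-06) = 4245 rad/s
f₀ = ω₀/(2π) = 675.6 Hz

675.6 Hz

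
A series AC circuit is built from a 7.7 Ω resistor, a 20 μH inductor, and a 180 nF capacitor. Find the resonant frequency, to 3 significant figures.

ω₀ = 1/√(LC) = 1/√(2e-05 × 1.8e-07) = 527000 rad/s
f₀ = ω₀/(2π) = 83.9 kHz

83.9 kHz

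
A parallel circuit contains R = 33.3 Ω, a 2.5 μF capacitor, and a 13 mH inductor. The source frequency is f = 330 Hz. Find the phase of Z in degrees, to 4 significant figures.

ω = 2πf = 2073 rad/s
X_L = ωL = 26.95 Ω
X_C = 1/(ωC) = 192.9 Ω
Parallel: admittances add. Y = 1/R + 1/(jωL) + jωC
Y = (0.03003 − j0.03192) S
|Y| = 0.04382 S → |Z| = 1/|Y| = 22.82 Ω, ∠Z = −∠Y = 46.74°

46.74°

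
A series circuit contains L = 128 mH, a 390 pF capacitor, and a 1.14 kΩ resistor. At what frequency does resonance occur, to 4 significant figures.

ω₀ = 1/√(LC) = 1/√(0.128 × 3.9e-10) = 141500 rad/s
f₀ = ω₀/(2π) = 22.53 kHz

22.53 kHz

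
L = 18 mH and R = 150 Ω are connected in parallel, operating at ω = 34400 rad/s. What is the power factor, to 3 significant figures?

X_L = ωL = 619 Ω
Parallel: admittances add. Y = 1/R + 1/(jωL)
Y = (0.00667 − j0.00161) S
|Y| = 0.00686 S → |Z| = 1/|Y| = 146 Ω, ∠Z = −∠Y = 13.6°
cos φ = cos(13.6°) = 0.972

0.972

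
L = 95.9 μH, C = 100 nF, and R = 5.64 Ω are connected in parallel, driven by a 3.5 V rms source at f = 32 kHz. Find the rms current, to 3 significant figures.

630 mA

ω = 2πf = 201100 rad/s
X_L = ωL = 19.3 Ω
X_C = 1/(ωC) = 49.7 Ω
Parallel: admittances add. Y = 1/R + 1/(jωL) + jωC
Y = (0.177 − j0.0318) S
|Y| = 0.180 S → |Z| = 1/|Y| = 5.55 Ω, ∠Z = −∠Y = 10.2°
I = V/|Z| = 3.5/5.55 = 630 mA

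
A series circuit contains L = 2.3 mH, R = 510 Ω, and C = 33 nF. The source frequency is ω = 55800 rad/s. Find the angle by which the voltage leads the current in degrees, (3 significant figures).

X_L = ωL = 128 Ω
X_C = 1/(ωC) = 543 Ω
Net reactance X = X_L − X_C = -415 Ω
Z = 510 − j415 Ω
|Z| = √(510² + 415²) = 657 Ω
∠Z = arctan(-415/510) = -39.1°

-39.1°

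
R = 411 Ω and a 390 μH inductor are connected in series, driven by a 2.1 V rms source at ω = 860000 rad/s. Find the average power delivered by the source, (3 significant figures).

6.44 mW

X_L = ωL = 335 Ω
Z = 411 + j335 Ω
|Z| = √(411² + 335²) = 530 Ω
∠Z = arctan(335/411) = 39.2°
I = V/|Z| = 3.96 mA
P = VI cos φ = 2.1 × 0.00396 × cos(39.2°) = 6.44 mW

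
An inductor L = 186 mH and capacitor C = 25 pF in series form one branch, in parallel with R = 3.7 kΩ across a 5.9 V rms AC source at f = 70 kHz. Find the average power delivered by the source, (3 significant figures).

9.41 mW

ω = 2πf = 439800 rad/s
X_L = ωL = 81800 Ω
X_C = 1/(ωC) = 90900 Ω
Branch 1: Z₁ = R = 3700 Ω
Branch 2 (series LC): Z₂ = j(X_L − X_C) = −j9140 Ω
Parallel: Z = Z₁Z₂/(Z₁+Z₂), |Z| = 3430 Ω, ∠Z = -22.0°
I = V/|Z| = 1.72 mA
P = VI cos φ = 5.9 × 0.00172 × cos(-22.0°) = 9.41 mW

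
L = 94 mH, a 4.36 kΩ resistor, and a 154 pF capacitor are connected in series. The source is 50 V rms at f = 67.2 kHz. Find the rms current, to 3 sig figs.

ω = 2πf = 422200 rad/s
X_L = ωL = 39700 Ω
X_C = 1/(ωC) = 15400 Ω
Net reactance X = X_L − X_C = 24300 Ω
Z = 4360 + j24300 Ω
|Z| = √(4360² + 24300²) = 24700 Ω
I = V/|Z| = 50/24700 = 2.02 mA

2.02 mA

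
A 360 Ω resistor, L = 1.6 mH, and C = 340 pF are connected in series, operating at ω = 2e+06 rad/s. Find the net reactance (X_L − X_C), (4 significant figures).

X_L = ωL = 3200 Ω
X_C = 1/(ωC) = 1471 Ω
X = 3200 − 1471 = 1729 Ω

1729 Ω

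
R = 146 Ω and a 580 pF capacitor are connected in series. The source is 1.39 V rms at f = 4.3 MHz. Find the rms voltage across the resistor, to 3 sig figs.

ω = 2πf = 2.702e+07 rad/s
X_C = 1/(ωC) = 63.8 Ω
Z = 146 − j63.8 Ω
|Z| = √(146² + 63.8²) = 159 Ω
I = V/|Z| = 8.72 mA
V_R = I·|Z_R| = 0.00872 × 146 = 1.27 V

1.27 V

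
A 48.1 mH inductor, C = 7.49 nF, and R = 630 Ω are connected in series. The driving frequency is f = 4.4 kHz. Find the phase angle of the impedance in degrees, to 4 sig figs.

-79.79°

ω = 2πf = 27650 rad/s
X_L = ωL = 1330 Ω
X_C = 1/(ωC) = 4829 Ω
Net reactance X = X_L − X_C = -3500 Ω
Z = 630.0 − j3500 Ω
|Z| = √(630.0² + 3500²) = 3556 Ω
∠Z = arctan(-3500/630.0) = -79.79°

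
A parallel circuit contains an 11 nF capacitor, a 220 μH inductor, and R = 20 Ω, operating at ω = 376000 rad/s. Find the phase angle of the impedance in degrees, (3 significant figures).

9.04°

X_L = ωL = 82.7 Ω
X_C = 1/(ωC) = 242 Ω
Parallel: admittances add. Y = 1/R + 1/(jωL) + jωC
Y = (0.0500 − j0.00795) S
|Y| = 0.0506 S → |Z| = 1/|Y| = 19.8 Ω, ∠Z = −∠Y = 9.04°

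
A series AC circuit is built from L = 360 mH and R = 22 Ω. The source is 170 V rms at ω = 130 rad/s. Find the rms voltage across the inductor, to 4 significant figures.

X_L = ωL = 46.80 Ω
Z = 22.00 + j46.80 Ω
|Z| = √(22.00² + 46.80²) = 51.71 Ω
I = V/|Z| = 3.287 A
V_L = I·|Z_L| = 3.287 × 46.80 = 153.8 V

153.8 V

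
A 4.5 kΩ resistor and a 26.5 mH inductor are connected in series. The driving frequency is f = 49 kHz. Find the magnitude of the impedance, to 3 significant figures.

ω = 2πf = 307900 rad/s
X_L = ωL = 8160 Ω
Z = 4500 + j8160 Ω
|Z| = √(4500² + 8160²) = 9320 Ω

9320 Ω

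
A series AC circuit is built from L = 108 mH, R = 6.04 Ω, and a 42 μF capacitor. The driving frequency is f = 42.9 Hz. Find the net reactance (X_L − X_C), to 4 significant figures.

ω = 2πf = 269.5 rad/s
X_L = ωL = 29.11 Ω
X_C = 1/(ωC) = 88.33 Ω
X = 29.11 − 88.33 = -59.22 Ω

-59.22 Ω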